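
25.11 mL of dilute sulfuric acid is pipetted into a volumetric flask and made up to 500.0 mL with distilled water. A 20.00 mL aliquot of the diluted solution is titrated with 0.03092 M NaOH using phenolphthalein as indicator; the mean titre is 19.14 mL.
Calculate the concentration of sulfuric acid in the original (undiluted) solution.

0.2946 M

H2SO4 + 2 NaOH → Na2SO4 + 2 H2O
n(NaOH) = 0.01914 × 0.03092 = 5.918 × 10^-4 mol
From the 1:2 ratio, n(H2SO4) in the aliquot = 1/2 × 5.918 × 10^-4 = 2.959 × 10^-4 mol
[H2SO4]_dilute = 2.959 × 10^-4 / 0.02000 = 0.01480 mol/L
Dilution factor = 500.0 / 25.11 = 19.91
[H2SO4]_stock = 0.01480 × 19.91 = 0.2946 mol/L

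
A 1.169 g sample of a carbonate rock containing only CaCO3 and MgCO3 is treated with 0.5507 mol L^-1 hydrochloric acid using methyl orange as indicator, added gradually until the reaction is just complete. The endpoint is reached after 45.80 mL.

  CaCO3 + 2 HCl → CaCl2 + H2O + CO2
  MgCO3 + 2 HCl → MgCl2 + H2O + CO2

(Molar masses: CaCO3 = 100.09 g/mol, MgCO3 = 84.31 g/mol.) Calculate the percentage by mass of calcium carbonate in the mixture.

n(HCl) = 0.04580 × 0.5507 = 0.02522 mol
Let x = n(CaCO3), y = n(MgCO3).
Titrant: 2x + 2y = 0.02522;  mass: 100.09x + 84.31y = 1.169
Solving, x = 6.702 × 10^-3 mol, y = 5.909 × 10^-3 mol
mass of CaCO3 = 6.702 × 10^-3 × 100.09 = 0.6708 g
% CaCO3 = 0.6708 / 1.169 × 100 = 57.39 %

57.39 %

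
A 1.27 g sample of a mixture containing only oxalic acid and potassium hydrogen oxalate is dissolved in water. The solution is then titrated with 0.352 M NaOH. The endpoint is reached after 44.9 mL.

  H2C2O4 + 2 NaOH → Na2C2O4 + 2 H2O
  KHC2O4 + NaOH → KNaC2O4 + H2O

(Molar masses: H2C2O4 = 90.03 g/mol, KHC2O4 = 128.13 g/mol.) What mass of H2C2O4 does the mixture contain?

0.409 g

n(NaOH) = 0.0449 × 0.352 = 0.0158 mol
Let x = n(H2C2O4), y = n(KHC2O4).
Titrant: 2x + 1y = 0.0158;  mass: 90.03x + 128.13y = 1.27
Solving, x = 4.54 × 10^-3 mol, y = 6.72 × 10^-3 mol
mass of H2C2O4 = 4.54 × 10^-3 × 90.03 = 0.409 g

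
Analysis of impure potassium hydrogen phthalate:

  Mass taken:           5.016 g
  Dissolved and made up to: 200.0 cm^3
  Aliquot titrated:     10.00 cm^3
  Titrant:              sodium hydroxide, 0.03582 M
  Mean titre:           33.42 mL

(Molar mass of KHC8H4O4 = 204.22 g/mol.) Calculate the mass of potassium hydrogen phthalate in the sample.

KHC8H4O4 + NaOH → KNaC8H4O4 + H2O
n(NaOH) per titration = 0.03342 × 0.03582 = 1.197 × 10^-3 mol
n(KHC8H4O4) in each aliquot = 1.197 × 10^-3 mol (1:1 ratio)
n(KHC8H4O4) in the whole flask = 1.197 × 10^-3 × 200.0/10.00 = 0.02394 mol
mass of KHC8H4O4 = 0.02394 × 204.22 = 4.889 g

4.889 g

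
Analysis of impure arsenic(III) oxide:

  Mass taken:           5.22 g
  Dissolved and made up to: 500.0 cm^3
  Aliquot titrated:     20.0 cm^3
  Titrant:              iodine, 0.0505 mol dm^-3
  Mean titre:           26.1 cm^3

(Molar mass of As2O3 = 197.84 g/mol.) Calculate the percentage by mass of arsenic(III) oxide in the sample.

As2O3 + 2 I2 + 2 H2O → As2O5 + 4 HI
n(I2) per titration = 0.0261 × 0.0505 = 1.32 × 10^-3 mol
From the 1:2 ratio, n(As2O3) in each aliquot = 1/2 × 1.32 × 10^-3 = 6.59 × 10^-4 mol
n(As2O3) in the whole flask = 6.59 × 10^-4 × 500.0/20.0 = 0.0165 mol
mass of As2O3 = 0.0165 × 197.84 = 3.26 g
% As2O3 = 3.26 / 5.22 × 100 = 62.4 %

62.4 %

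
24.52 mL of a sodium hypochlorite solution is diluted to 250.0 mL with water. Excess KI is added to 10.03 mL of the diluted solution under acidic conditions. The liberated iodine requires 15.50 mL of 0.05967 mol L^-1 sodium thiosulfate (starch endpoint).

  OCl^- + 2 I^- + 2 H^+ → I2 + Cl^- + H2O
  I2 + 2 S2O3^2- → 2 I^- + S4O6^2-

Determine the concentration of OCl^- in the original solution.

0.4701 mol/L

n(S2O3^2-) = 0.01550 × 0.05967 = 9.249 × 10^-4 mol
n(I2) = n(S2O3^2-)/2 = 4.624 × 10^-4 mol
n(OCl^-) in the aliquot = 4.624 × 10^-4 mol (1:1 ratio)
[OCl^-]_dilute = 4.624 × 10^-4 / 0.01003 = 0.04611 mol/L
[OCl^-]_original = 0.04611 × 250.0/24.52 = 0.4701 mol/L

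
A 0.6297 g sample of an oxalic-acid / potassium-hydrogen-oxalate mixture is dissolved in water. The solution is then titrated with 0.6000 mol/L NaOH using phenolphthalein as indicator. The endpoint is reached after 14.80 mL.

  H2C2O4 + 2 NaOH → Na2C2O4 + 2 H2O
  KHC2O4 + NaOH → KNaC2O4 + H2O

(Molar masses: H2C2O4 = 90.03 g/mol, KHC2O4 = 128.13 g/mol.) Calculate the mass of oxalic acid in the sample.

n(NaOH) = 0.01480 × 0.6000 = 8.880 × 10^-3 mol
Let x = n(H2C2O4), y = n(KHC2O4).
Titrant: 2x + 1y = 8.880 × 10^-3;  mass: 90.03x + 128.13y = 0.6297
Solving, x = 3.057 × 10^-3 mol, y = 2.767 × 10^-3 mol
mass of H2C2O4 = 3.057 × 10^-3 × 90.03 = 0.2752 g

0.2752 g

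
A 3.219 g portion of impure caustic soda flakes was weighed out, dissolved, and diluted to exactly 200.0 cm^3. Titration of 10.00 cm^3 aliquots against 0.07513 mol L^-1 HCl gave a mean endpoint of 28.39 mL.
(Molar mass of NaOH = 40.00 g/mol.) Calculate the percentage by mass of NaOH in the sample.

NaOH + HCl → NaCl + H2O
n(HCl) per titration = 0.02839 × 0.07513 = 2.133 × 10^-3 mol
n(NaOH) in each aliquot = 2.133 × 10^-3 mol (1:1 ratio)
n(NaOH) in the whole flask = 2.133 × 10^-3 × 200.0/10.00 = 0.04266 mol
mass of NaOH = 0.04266 × 40.00 = 1.706 g
% NaOH = 1.706 / 3.219 × 100 = 53.01 %

53.01 %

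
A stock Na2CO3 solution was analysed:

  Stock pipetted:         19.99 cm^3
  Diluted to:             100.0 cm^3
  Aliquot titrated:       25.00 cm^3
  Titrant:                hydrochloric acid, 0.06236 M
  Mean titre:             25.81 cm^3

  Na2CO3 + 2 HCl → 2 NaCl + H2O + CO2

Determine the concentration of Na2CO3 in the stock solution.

n(HCl) = 0.02581 × 0.06236 = 1.610 × 10^-3 mol
From the 1:2 ratio, n(Na2CO3) in the aliquot = 1/2 × 1.610 × 10^-3 = 8.048 × 10^-4 mol
[Na2CO3]_dilute = 8.048 × 10^-4 / 0.02500 = 0.03219 mol/L
Dilution factor = 100.0 / 19.99 = 5.003
[Na2CO3]_stock = 0.03219 × 5.003 = 0.1610 mol/L

0.1610 M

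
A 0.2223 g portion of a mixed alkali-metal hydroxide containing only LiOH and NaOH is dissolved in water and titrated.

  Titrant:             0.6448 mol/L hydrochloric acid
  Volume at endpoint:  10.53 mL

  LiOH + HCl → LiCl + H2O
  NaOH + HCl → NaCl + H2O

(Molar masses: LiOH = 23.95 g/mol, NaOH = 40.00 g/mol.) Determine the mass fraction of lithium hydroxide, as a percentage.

n(HCl) = 0.01053 × 0.6448 = 6.790 × 10^-3 mol
Let x = n(LiOH), y = n(NaOH).
Titrant: 1x + 1y = 6.790 × 10^-3;  mass: 23.95x + 40.00y = 0.2223
Solving, x = 3.071 × 10^-3 mol, y = 3.719 × 10^-3 mol
mass of LiOH = 3.071 × 10^-3 × 23.95 = 0.07355 g
% LiOH = 0.07355 / 0.2223 × 100 = 33.09 %

33.09 %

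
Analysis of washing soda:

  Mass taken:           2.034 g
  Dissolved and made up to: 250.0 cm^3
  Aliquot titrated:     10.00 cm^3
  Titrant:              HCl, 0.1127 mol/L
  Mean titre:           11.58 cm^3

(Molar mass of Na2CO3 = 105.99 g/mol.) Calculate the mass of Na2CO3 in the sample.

1.729 g

Na2CO3 + 2 HCl → 2 NaCl + H2O + CO2
n(HCl) per titration = 0.01158 × 0.1127 = 1.305 × 10^-3 mol
From the 1:2 ratio, n(Na2CO3) in each aliquot = 1/2 × 1.305 × 10^-3 = 6.525 × 10^-4 mol
n(Na2CO3) in the whole flask = 6.525 × 10^-4 × 250.0/10.00 = 0.01631 mol
mass of Na2CO3 = 0.01631 × 105.99 = 1.729 g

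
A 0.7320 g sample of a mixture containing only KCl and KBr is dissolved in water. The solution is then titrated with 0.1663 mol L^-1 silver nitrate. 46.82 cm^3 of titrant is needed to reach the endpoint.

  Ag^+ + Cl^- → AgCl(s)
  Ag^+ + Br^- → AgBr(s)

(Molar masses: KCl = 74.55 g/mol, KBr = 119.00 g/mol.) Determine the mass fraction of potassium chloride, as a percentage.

44.58 %

n(AgNO3) = 0.04682 × 0.1663 = 7.786 × 10^-3 mol
Let x = n(KCl), y = n(KBr).
Titrant: 1x + 1y = 7.786 × 10^-3;  mass: 74.55x + 119.00y = 0.7320
Solving, x = 4.377 × 10^-3 mol, y = 3.409 × 10^-3 mol
mass of KCl = 4.377 × 10^-3 × 74.55 = 0.3263 g
% KCl = 0.3263 / 0.7320 × 100 = 44.58 %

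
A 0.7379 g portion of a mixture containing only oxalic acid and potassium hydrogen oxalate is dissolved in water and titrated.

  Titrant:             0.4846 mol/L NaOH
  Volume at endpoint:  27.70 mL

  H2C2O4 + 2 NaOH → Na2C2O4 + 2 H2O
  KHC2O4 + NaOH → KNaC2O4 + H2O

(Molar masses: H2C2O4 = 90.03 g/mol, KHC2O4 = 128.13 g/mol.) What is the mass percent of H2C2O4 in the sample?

72.08 %

n(NaOH) = 0.02770 × 0.4846 = 0.01342 mol
Let x = n(H2C2O4), y = n(KHC2O4).
Titrant: 2x + 1y = 0.01342;  mass: 90.03x + 128.13y = 0.7379
Solving, x = 5.908 × 10^-3 mol, y = 1.608 × 10^-3 mol
mass of H2C2O4 = 5.908 × 10^-3 × 90.03 = 0.5319 g
% H2C2O4 = 0.5319 / 0.7379 × 100 = 72.08 %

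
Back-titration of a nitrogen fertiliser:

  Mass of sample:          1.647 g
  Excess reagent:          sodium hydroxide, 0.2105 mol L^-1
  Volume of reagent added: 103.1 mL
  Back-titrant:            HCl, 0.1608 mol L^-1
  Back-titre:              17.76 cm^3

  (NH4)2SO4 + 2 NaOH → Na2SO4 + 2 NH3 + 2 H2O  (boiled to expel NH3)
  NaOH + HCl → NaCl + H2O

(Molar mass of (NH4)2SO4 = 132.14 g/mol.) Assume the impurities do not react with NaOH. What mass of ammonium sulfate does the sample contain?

1.245 g

n(NaOH) added = 0.1031 × 0.2105 = 0.02170 mol
n(HCl) used in back-titration = 0.01776 × 0.1608 = 2.856 × 10^-3 mol
n(NaOH) left over = 2.856 × 10^-3 mol (1:1 ratio)
n(NaOH) consumed by analyte = 0.02170 − 2.856 × 10^-3 = 0.01885 mol
From the 1:2 ratio, n((NH4)2SO4) = 1/2 × 0.01885 = 9.423 × 10^-3 mol
mass of (NH4)2SO4 = 9.423 × 10^-3 × 132.14 = 1.245 g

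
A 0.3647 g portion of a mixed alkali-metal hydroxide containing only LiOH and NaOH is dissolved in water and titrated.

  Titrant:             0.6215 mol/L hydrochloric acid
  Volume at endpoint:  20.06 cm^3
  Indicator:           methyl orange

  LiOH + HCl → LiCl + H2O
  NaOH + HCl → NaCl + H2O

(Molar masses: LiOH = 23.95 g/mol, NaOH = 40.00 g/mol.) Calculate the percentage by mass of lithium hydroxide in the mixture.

n(HCl) = 0.02006 × 0.6215 = 0.01247 mol
Let x = n(LiOH), y = n(NaOH).
Titrant: 1x + 1y = 0.01247;  mass: 23.95x + 40.00y = 0.3647
Solving, x = 8.348 × 10^-3 mol, y = 4.119 × 10^-3 mol
mass of LiOH = 8.348 × 10^-3 × 23.95 = 0.1999 g
% LiOH = 0.1999 / 0.3647 × 100 = 54.82 %

54.82 %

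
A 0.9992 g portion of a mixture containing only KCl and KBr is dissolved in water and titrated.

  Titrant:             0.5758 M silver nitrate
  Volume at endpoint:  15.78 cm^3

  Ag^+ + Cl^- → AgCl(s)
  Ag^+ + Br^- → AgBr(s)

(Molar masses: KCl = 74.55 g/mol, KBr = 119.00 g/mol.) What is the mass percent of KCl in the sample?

13.77 %

n(AgNO3) = 0.01578 × 0.5758 = 9.086 × 10^-3 mol
Let x = n(KCl), y = n(KBr).
Titrant: 1x + 1y = 9.086 × 10^-3;  mass: 74.55x + 119.00y = 0.9992
Solving, x = 1.846 × 10^-3 mol, y = 7.240 × 10^-3 mol
mass of KCl = 1.846 × 10^-3 × 74.55 = 0.1376 g
% KCl = 0.1376 / 0.9992 × 100 = 13.77 %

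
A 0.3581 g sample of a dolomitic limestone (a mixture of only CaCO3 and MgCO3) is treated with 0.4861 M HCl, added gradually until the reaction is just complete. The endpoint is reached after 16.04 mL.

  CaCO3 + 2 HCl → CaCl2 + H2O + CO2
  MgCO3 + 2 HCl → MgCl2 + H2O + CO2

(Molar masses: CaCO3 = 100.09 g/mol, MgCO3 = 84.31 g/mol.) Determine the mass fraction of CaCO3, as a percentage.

n(HCl) = 0.01604 × 0.4861 = 7.797 × 10^-3 mol
Let x = n(CaCO3), y = n(MgCO3).
Titrant: 2x + 2y = 7.797 × 10^-3;  mass: 100.09x + 84.31y = 0.3581
Solving, x = 1.864 × 10^-3 mol, y = 2.034 × 10^-3 mol
mass of CaCO3 = 1.864 × 10^-3 × 100.09 = 0.1866 g
% CaCO3 = 0.1866 / 0.3581 × 100 = 52.10 %

52.10 %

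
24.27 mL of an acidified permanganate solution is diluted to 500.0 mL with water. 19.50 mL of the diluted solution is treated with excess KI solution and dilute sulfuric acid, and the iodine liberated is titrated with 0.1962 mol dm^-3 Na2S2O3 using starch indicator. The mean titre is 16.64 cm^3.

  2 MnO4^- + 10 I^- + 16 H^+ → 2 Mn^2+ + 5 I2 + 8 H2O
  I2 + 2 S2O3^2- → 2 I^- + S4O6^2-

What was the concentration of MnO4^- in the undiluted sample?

n(S2O3^2-) = 0.01664 × 0.1962 = 3.265 × 10^-3 mol
n(I2) = n(S2O3^2-)/2 = 1.632 × 10^-3 mol
From the 2:5 ratio, n(MnO4^-) in the aliquot = 2/5 × 1.632 × 10^-3 = 6.530 × 10^-4 mol
[MnO4^-]_dilute = 6.530 × 10^-4 / 0.01950 = 0.03348 mol/L
[MnO4^-]_original = 0.03348 × 500.0/24.27 = 0.6898 mol/L

0.6898 mol/L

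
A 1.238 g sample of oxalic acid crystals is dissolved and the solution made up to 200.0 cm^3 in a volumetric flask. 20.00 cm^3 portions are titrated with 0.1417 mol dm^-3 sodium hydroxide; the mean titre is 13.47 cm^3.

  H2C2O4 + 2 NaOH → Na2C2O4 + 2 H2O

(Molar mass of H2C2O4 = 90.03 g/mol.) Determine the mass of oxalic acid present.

0.8592 g

n(NaOH) per titration = 0.01347 × 0.1417 = 1.909 × 10^-3 mol
From the 1:2 ratio, n(H2C2O4) in each aliquot = 1/2 × 1.909 × 10^-3 = 9.543 × 10^-4 mol
n(H2C2O4) in the whole flask = 9.543 × 10^-4 × 200.0/20.00 = 9.543 × 10^-3 mol
mass of H2C2O4 = 9.543 × 10^-3 × 90.03 = 0.8592 g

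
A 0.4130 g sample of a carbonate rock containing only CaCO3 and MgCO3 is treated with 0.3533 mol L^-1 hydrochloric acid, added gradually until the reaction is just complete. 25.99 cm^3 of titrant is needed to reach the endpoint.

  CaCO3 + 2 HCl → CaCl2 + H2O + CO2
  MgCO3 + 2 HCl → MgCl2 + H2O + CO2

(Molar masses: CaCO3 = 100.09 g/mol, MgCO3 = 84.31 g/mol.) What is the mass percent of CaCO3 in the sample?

39.81 %

n(HCl) = 0.02599 × 0.3533 = 9.182 × 10^-3 mol
Let x = n(CaCO3), y = n(MgCO3).
Titrant: 2x + 2y = 9.182 × 10^-3;  mass: 100.09x + 84.31y = 0.4130
Solving, x = 1.643 × 10^-3 mol, y = 2.948 × 10^-3 mol
mass of CaCO3 = 1.643 × 10^-3 × 100.09 = 0.1644 g
% CaCO3 = 0.1644 / 0.4130 × 100 = 39.81 %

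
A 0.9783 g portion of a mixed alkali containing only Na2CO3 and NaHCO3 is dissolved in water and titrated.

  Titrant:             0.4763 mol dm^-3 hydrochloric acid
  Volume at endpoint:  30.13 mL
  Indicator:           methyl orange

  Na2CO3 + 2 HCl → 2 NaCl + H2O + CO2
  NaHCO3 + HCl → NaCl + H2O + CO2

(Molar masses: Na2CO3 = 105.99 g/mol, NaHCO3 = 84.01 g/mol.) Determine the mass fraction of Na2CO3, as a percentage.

39.70 %

n(HCl) = 0.03013 × 0.4763 = 0.01435 mol
Let x = n(Na2CO3), y = n(NaHCO3).
Titrant: 2x + 1y = 0.01435;  mass: 105.99x + 84.01y = 0.9783
Solving, x = 3.665 × 10^-3 mol, y = 7.022 × 10^-3 mol
mass of Na2CO3 = 3.665 × 10^-3 × 105.99 = 0.3884 g
% Na2CO3 = 0.3884 / 0.9783 × 100 = 39.70 %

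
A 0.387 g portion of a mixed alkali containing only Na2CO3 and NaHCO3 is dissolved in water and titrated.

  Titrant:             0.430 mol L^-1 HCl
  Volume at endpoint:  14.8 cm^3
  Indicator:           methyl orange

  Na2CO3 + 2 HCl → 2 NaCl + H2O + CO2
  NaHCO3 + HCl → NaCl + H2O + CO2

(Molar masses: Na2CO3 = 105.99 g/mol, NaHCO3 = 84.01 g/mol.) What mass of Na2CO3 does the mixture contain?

n(HCl) = 0.0148 × 0.430 = 6.36 × 10^-3 mol
Let x = n(Na2CO3), y = n(NaHCO3).
Titrant: 2x + 1y = 6.36 × 10^-3;  mass: 105.99x + 84.01y = 0.387
Solving, x = 2.38 × 10^-3 mol, y = 1.60 × 10^-3 mol
mass of Na2CO3 = 2.38 × 10^-3 × 105.99 = 0.252 g

0.252 g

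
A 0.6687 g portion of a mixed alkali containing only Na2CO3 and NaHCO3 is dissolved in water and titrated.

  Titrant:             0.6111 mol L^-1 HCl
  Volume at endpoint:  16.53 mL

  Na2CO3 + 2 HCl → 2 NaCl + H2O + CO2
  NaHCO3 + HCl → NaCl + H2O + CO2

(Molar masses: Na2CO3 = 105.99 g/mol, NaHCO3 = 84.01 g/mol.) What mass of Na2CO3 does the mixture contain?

0.3074 g

n(HCl) = 0.01653 × 0.6111 = 0.01010 mol
Let x = n(Na2CO3), y = n(NaHCO3).
Titrant: 2x + 1y = 0.01010;  mass: 105.99x + 84.01y = 0.6687
Solving, x = 2.901 × 10^-3 mol, y = 4.300 × 10^-3 mol
mass of Na2CO3 = 2.901 × 10^-3 × 105.99 = 0.3074 g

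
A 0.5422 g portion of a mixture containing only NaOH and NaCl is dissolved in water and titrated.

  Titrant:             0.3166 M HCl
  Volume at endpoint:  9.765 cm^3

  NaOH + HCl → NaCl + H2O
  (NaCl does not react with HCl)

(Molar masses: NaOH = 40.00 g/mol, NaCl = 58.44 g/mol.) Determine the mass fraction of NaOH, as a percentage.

22.81 %

n(HCl) = 0.009765 × 0.3166 = 3.092 × 10^-3 mol
Let x = n(NaOH), y = n(NaCl).
Titrant: 1x = 3.092 × 10^-3;  mass: 40.00x + 58.44y = 0.5422
Solving, x = 3.092 × 10^-3 mol, y = 7.162 × 10^-3 mol
mass of NaOH = 3.092 × 10^-3 × 40.00 = 0.1237 g
% NaOH = 0.1237 / 0.5422 × 100 = 22.81 %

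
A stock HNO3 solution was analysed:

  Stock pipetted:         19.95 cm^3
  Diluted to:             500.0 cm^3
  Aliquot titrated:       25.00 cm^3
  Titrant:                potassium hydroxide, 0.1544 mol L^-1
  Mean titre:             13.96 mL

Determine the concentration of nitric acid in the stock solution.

HNO3 + KOH → KNO3 + H2O
n(KOH) = 0.01396 × 0.1544 = 2.155 × 10^-3 mol
n(HNO3) in the aliquot = 2.155 × 10^-3 mol (1:1 ratio)
[HNO3]_dilute = 2.155 × 10^-3 / 0.02500 = 0.08622 mol/L
Dilution factor = 500.0 / 19.95 = 25.06
[HNO3]_stock = 0.08622 × 25.06 = 2.161 mol/L

2.161 mol/L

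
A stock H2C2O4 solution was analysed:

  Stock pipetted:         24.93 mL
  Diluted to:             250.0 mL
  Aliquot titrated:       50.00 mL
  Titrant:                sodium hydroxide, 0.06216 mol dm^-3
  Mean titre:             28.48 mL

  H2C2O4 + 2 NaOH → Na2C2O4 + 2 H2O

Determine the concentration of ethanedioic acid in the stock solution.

0.1775 mol/L

n(NaOH) = 0.02848 × 0.06216 = 1.770 × 10^-3 mol
From the 1:2 ratio, n(H2C2O4) in the aliquot = 1/2 × 1.770 × 10^-3 = 8.852 × 10^-4 mol
[H2C2O4]_dilute = 8.852 × 10^-4 / 0.05000 = 0.01770 mol/L
Dilution factor = 250.0 / 24.93 = 10.03
[H2C2O4]_stock = 0.01770 × 10.03 = 0.1775 mol/L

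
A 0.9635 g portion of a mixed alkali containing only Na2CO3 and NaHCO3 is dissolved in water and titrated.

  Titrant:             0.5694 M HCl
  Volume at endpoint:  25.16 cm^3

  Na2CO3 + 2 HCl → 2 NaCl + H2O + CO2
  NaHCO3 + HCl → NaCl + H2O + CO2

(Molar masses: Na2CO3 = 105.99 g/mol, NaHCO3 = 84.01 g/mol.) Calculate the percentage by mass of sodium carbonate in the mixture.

42.57 %

n(HCl) = 0.02516 × 0.5694 = 0.01433 mol
Let x = n(Na2CO3), y = n(NaHCO3).
Titrant: 2x + 1y = 0.01433;  mass: 105.99x + 84.01y = 0.9635
Solving, x = 3.870 × 10^-3 mol, y = 6.587 × 10^-3 mol
mass of Na2CO3 = 3.870 × 10^-3 × 105.99 = 0.4101 g
% Na2CO3 = 0.4101 / 0.9635 × 100 = 42.57 %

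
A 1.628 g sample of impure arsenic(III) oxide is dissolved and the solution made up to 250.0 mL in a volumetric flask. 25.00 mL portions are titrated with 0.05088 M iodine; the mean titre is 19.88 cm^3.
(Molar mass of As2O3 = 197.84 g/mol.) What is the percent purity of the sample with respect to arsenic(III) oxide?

61.46 %

As2O3 + 2 I2 + 2 H2O → As2O5 + 4 HI
n(I2) per titration = 0.01988 × 0.05088 = 1.011 × 10^-3 mol
From the 1:2 ratio, n(As2O3) in each aliquot = 1/2 × 1.011 × 10^-3 = 5.057 × 10^-4 mol
n(As2O3) in the whole flask = 5.057 × 10^-4 × 250.0/25.00 = 5.057 × 10^-3 mol
mass of As2O3 = 5.057 × 10^-3 × 197.84 = 1.001 g
% As2O3 = 1.001 / 1.628 × 100 = 61.46 %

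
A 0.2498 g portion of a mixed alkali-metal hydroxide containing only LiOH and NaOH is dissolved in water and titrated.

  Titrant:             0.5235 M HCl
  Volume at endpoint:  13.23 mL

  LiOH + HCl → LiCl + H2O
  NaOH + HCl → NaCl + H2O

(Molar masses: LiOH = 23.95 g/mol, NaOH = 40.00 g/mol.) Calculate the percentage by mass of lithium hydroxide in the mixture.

16.27 %

n(HCl) = 0.01323 × 0.5235 = 6.926 × 10^-3 mol
Let x = n(LiOH), y = n(NaOH).
Titrant: 1x + 1y = 6.926 × 10^-3;  mass: 23.95x + 40.00y = 0.2498
Solving, x = 1.697 × 10^-3 mol, y = 5.229 × 10^-3 mol
mass of LiOH = 1.697 × 10^-3 × 23.95 = 0.04064 g
% LiOH = 0.04064 / 0.2498 × 100 = 16.27 %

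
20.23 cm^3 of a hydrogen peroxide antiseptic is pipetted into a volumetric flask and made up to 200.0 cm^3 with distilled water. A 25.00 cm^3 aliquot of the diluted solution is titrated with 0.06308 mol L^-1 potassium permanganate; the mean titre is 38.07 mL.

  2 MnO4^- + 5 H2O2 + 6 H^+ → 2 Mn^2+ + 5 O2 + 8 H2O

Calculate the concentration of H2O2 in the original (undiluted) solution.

2.374 mol/L

n(KMnO4) = 0.03807 × 0.06308 = 2.401 × 10^-3 mol
From the 5:2 ratio, n(H2O2) in the aliquot = 5/2 × 2.401 × 10^-3 = 6.004 × 10^-3 mol
[H2O2]_dilute = 6.004 × 10^-3 / 0.02500 = 0.2401 mol/L
Dilution factor = 200.0 / 20.23 = 9.886
[H2O2]_stock = 0.2401 × 9.886 = 2.374 mol/L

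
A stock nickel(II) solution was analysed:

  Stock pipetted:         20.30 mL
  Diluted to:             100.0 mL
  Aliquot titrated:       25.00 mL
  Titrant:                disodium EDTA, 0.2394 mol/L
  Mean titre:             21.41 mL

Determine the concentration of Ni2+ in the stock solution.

1.010 mol/L

Ni^2+ + EDTA^4- → [Ni(EDTA)]^2-
n(EDTA) = 0.02141 × 0.2394 = 5.126 × 10^-3 mol
n(Ni2+) in the aliquot = 5.126 × 10^-3 mol (1:1 ratio)
[Ni2+]_dilute = 5.126 × 10^-3 / 0.02500 = 0.2050 mol/L
Dilution factor = 100.0 / 20.30 = 4.926
[Ni2+]_stock = 0.2050 × 4.926 = 1.010 mol/L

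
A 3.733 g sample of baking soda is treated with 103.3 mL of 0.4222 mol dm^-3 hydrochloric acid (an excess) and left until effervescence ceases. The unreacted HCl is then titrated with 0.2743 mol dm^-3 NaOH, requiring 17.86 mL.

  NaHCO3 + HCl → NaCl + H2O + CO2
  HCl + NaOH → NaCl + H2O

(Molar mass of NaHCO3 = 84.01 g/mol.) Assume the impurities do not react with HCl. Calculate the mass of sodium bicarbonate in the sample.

n(HCl) added = 0.1033 × 0.4222 = 0.04361 mol
n(NaOH) used in back-titration = 0.01786 × 0.2743 = 4.899 × 10^-3 mol
n(HCl) left over = 4.899 × 10^-3 mol (1:1 ratio)
n(HCl) consumed by analyte = 0.04361 − 4.899 × 10^-3 = 0.03871 mol
n(NaHCO3) = 0.03871 mol (1:1 ratio)
mass of NaHCO3 = 0.03871 × 84.01 = 3.252 g

3.252 g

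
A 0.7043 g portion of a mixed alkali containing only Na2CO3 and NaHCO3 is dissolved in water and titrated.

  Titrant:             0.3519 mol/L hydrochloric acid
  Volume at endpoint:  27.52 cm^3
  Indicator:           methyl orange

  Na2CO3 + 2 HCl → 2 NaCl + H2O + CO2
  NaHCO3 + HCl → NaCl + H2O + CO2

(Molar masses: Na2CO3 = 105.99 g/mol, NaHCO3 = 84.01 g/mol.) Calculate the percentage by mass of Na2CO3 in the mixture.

n(HCl) = 0.02752 × 0.3519 = 9.684 × 10^-3 mol
Let x = n(Na2CO3), y = n(NaHCO3).
Titrant: 2x + 1y = 9.684 × 10^-3;  mass: 105.99x + 84.01y = 0.7043
Solving, x = 1.762 × 10^-3 mol, y = 6.161 × 10^-3 mol
mass of Na2CO3 = 1.762 × 10^-3 × 105.99 = 0.1867 g
% Na2CO3 = 0.1867 / 0.7043 × 100 = 26.51 %

26.51 %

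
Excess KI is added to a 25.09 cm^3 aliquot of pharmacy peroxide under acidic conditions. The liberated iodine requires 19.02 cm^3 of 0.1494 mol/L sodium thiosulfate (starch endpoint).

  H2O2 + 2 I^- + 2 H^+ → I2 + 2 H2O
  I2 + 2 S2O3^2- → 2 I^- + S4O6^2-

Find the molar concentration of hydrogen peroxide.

0.05663 mol/L

n(S2O3^2-) = 0.01902 × 0.1494 = 2.842 × 10^-3 mol
n(I2) = n(S2O3^2-)/2 = 1.421 × 10^-3 mol
n(H2O2) in the aliquot = 1.421 × 10^-3 mol (1:1 ratio)
[H2O2] = 1.421 × 10^-3 / 0.02509 = 0.05663 mol/L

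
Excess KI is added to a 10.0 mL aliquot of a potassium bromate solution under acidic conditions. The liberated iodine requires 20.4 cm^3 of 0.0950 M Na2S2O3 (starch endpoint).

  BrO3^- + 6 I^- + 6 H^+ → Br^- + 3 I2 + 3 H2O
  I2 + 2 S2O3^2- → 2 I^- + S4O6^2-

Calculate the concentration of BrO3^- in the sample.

n(S2O3^2-) = 0.0204 × 0.0950 = 1.94 × 10^-3 mol
n(I2) = n(S2O3^2-)/2 = 9.69 × 10^-4 mol
From the 1:3 ratio, n(BrO3^-) in the aliquot = 1/3 × 9.69 × 10^-4 = 3.23 × 10^-4 mol
[BrO3^-] = 3.23 × 10^-4 / 0.0100 = 0.0323 mol/L

0.0323 M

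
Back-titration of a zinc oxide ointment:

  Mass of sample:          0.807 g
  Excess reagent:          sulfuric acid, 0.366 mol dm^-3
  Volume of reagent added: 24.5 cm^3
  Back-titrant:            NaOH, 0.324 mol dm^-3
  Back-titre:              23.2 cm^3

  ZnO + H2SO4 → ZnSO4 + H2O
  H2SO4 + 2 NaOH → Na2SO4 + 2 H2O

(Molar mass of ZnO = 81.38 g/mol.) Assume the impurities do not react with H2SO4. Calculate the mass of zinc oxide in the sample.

0.424 g

n(H2SO4) added = 0.0245 × 0.366 = 8.97 × 10^-3 mol
n(NaOH) used in back-titration = 0.0232 × 0.324 = 7.52 × 10^-3 mol
From the 1:2 ratio, n(H2SO4) left over = 1/2 × 7.52 × 10^-3 = 3.76 × 10^-3 mol
n(H2SO4) consumed by analyte = 8.97 × 10^-3 − 3.76 × 10^-3 = 5.21 × 10^-3 mol
n(ZnO) = 5.21 × 10^-3 mol (1:1 ratio)
mass of ZnO = 5.21 × 10^-3 × 81.38 = 0.424 g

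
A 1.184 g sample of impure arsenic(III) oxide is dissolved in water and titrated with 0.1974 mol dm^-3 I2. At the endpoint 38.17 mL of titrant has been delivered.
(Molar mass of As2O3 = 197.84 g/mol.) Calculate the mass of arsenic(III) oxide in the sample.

As2O3 + 2 I2 + 2 H2O → As2O5 + 4 HI
n(I2) = 0.03817 L × 0.1974 mol/L = 7.535 × 10^-3 mol
From the 1:2 ratio, n(As2O3) = 1/2 × 7.535 × 10^-3 = 3.767 × 10^-3 mol
mass of As2O3 = 3.767 × 10^-3 × 197.84 g/mol = 0.7453 g

0.7453 g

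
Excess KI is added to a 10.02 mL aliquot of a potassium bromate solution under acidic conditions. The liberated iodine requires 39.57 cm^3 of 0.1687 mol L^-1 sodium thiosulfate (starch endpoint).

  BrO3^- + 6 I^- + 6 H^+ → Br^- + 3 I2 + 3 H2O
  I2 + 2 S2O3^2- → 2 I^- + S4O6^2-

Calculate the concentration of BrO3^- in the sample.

0.1110 mol/L

n(S2O3^2-) = 0.03957 × 0.1687 = 6.675 × 10^-3 mol
n(I2) = n(S2O3^2-)/2 = 3.338 × 10^-3 mol
From the 1:3 ratio, n(BrO3^-) in the aliquot = 1/3 × 3.338 × 10^-3 = 1.113 × 10^-3 mol
[BrO3^-] = 1.113 × 10^-3 / 0.01002 = 0.1110 mol/L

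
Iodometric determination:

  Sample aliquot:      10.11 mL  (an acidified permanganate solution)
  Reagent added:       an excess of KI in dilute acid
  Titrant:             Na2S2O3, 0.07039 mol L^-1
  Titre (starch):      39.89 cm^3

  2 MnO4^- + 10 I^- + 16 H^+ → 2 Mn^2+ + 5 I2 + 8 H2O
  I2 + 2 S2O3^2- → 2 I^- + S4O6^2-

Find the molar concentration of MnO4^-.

n(S2O3^2-) = 0.03989 × 0.07039 = 2.808 × 10^-3 mol
n(I2) = n(S2O3^2-)/2 = 1.404 × 10^-3 mol
From the 2:5 ratio, n(MnO4^-) in the aliquot = 2/5 × 1.404 × 10^-3 = 5.616 × 10^-4 mol
[MnO4^-] = 5.616 × 10^-4 / 0.01011 = 0.05555 mol/L

0.05555 mol/L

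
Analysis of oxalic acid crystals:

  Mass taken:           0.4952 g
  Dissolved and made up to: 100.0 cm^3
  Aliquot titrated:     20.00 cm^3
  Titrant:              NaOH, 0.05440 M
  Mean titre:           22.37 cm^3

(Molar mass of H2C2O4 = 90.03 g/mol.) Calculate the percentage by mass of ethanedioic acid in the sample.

55.31 %

H2C2O4 + 2 NaOH → Na2C2O4 + 2 H2O
n(NaOH) per titration = 0.02237 × 0.05440 = 1.217 × 10^-3 mol
From the 1:2 ratio, n(H2C2O4) in each aliquot = 1/2 × 1.217 × 10^-3 = 6.085 × 10^-4 mol
n(H2C2O4) in the whole flask = 6.085 × 10^-4 × 100.0/20.00 = 3.042 × 10^-3 mol
mass of H2C2O4 = 3.042 × 10^-3 × 90.03 = 0.2739 g
% H2C2O4 = 0.2739 / 0.4952 × 100 = 55.31 %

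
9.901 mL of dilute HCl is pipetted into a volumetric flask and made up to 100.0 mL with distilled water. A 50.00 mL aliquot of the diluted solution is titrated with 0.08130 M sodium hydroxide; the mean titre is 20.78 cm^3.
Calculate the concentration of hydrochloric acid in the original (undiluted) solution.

HCl + NaOH → NaCl + H2O
n(NaOH) = 0.02078 × 0.08130 = 1.689 × 10^-3 mol
n(HCl) in the aliquot = 1.689 × 10^-3 mol (1:1 ratio)
[HCl]_dilute = 1.689 × 10^-3 / 0.05000 = 0.03379 mol/L
Dilution factor = 100.0 / 9.901 = 10.10
[HCl]_stock = 0.03379 × 10.10 = 0.3413 mol/L

0.3413 M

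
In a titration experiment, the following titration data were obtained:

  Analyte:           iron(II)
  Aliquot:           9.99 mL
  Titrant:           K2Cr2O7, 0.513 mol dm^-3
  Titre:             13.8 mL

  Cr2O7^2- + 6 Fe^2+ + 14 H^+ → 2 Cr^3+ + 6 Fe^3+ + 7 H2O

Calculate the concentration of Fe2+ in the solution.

4.25 mol/L

n(K2Cr2O7) = 0.0138 L × 0.513 mol/L = 7.08 × 10^-3 mol
From the 6:1 mole ratio, n(Fe2+) = 6/1 × 7.08 × 10^-3 = 0.0425 mol
[Fe2+] = 0.0425 mol / 0.00999 L = 4.25 mol/L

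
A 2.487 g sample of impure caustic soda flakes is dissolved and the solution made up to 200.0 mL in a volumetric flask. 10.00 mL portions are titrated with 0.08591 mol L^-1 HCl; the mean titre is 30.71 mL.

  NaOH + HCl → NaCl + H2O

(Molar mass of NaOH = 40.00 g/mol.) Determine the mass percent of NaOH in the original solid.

84.87 %

n(HCl) per titration = 0.03071 × 0.08591 = 2.638 × 10^-3 mol
n(NaOH) in each aliquot = 2.638 × 10^-3 mol (1:1 ratio)
n(NaOH) in the whole flask = 2.638 × 10^-3 × 200.0/10.00 = 0.05277 mol
mass of NaOH = 0.05277 × 40.00 = 2.111 g
% NaOH = 2.111 / 2.487 × 100 = 84.87 %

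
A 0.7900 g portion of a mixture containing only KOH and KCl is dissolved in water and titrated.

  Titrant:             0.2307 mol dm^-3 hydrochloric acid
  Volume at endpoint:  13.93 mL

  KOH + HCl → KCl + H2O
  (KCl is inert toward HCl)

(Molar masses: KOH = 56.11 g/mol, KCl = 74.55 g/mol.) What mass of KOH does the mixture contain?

0.1803 g

n(HCl) = 0.01393 × 0.2307 = 3.214 × 10^-3 mol
Let x = n(KOH), y = n(KCl).
Titrant: 1x = 3.214 × 10^-3;  mass: 56.11x + 74.55y = 0.7900
Solving, x = 3.214 × 10^-3 mol, y = 8.178 × 10^-3 mol
mass of KOH = 3.214 × 10^-3 × 56.11 = 0.1803 g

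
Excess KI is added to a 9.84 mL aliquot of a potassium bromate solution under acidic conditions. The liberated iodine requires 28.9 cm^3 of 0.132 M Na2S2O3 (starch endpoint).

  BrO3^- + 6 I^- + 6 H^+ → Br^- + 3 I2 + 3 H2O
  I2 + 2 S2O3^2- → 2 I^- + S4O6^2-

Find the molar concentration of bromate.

0.0646 M

n(S2O3^2-) = 0.0289 × 0.132 = 3.81 × 10^-3 mol
n(I2) = n(S2O3^2-)/2 = 1.91 × 10^-3 mol
From the 1:3 ratio, n(BrO3^-) in the aliquot = 1/3 × 1.91 × 10^-3 = 6.36 × 10^-4 mol
[BrO3^-] = 6.36 × 10^-4 / 0.00984 = 0.0646 mol/L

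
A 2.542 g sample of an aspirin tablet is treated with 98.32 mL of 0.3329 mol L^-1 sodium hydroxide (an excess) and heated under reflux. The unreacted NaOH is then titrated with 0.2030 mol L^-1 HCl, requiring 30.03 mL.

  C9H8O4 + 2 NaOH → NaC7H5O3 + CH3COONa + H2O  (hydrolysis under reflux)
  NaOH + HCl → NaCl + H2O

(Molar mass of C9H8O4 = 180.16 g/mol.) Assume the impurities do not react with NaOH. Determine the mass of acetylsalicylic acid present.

n(NaOH) added = 0.09832 × 0.3329 = 0.03273 mol
n(HCl) used in back-titration = 0.03003 × 0.2030 = 6.096 × 10^-3 mol
n(NaOH) left over = 6.096 × 10^-3 mol (1:1 ratio)
n(NaOH) consumed by analyte = 0.03273 − 6.096 × 10^-3 = 0.02663 mol
From the 1:2 ratio, n(C9H8O4) = 1/2 × 0.02663 = 0.01332 mol
mass of C9H8O4 = 0.01332 × 180.16 = 2.399 g

2.399 g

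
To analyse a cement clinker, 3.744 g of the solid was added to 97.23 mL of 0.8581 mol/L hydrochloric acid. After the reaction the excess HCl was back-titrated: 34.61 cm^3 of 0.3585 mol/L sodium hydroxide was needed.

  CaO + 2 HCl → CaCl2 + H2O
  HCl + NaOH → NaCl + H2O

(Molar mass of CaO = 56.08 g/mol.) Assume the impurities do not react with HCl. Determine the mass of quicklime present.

1.992 g

n(HCl) added = 0.09723 × 0.8581 = 0.08343 mol
n(NaOH) used in back-titration = 0.03461 × 0.3585 = 0.01241 mol
n(HCl) left over = 0.01241 mol (1:1 ratio)
n(HCl) consumed by analyte = 0.08343 − 0.01241 = 0.07103 mol
From the 1:2 ratio, n(CaO) = 1/2 × 0.07103 = 0.03551 mol
mass of CaO = 0.03551 × 56.08 = 1.992 g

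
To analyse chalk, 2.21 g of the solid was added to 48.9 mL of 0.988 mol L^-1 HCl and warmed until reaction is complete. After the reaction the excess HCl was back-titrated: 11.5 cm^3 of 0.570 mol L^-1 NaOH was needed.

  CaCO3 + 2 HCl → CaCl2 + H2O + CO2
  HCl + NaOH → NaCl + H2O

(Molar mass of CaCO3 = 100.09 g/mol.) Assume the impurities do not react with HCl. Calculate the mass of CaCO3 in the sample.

2.09 g

n(HCl) added = 0.0489 × 0.988 = 0.0483 mol
n(NaOH) used in back-titration = 0.0115 × 0.570 = 6.55 × 10^-3 mol
n(HCl) left over = 6.55 × 10^-3 mol (1:1 ratio)
n(HCl) consumed by analyte = 0.0483 − 6.55 × 10^-3 = 0.0418 mol
From the 1:2 ratio, n(CaCO3) = 1/2 × 0.0418 = 0.0209 mol
mass of CaCO3 = 0.0209 × 100.09 = 2.09 g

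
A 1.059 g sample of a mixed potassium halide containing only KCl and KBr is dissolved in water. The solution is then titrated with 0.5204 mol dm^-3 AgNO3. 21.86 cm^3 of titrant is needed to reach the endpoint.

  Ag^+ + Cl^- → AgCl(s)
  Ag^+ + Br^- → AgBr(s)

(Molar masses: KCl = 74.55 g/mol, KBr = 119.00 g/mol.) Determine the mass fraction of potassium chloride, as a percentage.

n(AgNO3) = 0.02186 × 0.5204 = 0.01138 mol
Let x = n(KCl), y = n(KBr).
Titrant: 1x + 1y = 0.01138;  mass: 74.55x + 119.00y = 1.059
Solving, x = 6.631 × 10^-3 mol, y = 4.745 × 10^-3 mol
mass of KCl = 6.631 × 10^-3 × 74.55 = 0.4943 g
% KCl = 0.4943 / 1.059 × 100 = 46.68 %

46.68 %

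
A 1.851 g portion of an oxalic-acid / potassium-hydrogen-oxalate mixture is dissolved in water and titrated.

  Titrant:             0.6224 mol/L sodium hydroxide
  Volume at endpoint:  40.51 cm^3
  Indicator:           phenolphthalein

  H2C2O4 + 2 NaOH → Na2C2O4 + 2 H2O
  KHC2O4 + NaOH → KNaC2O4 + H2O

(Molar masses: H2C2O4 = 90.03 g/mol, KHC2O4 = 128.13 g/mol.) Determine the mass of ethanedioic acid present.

n(NaOH) = 0.04051 × 0.6224 = 0.02521 mol
Let x = n(H2C2O4), y = n(KHC2O4).
Titrant: 2x + 1y = 0.02521;  mass: 90.03x + 128.13y = 1.851
Solving, x = 8.299 × 10^-3 mol, y = 8.615 × 10^-3 mol
mass of H2C2O4 = 8.299 × 10^-3 × 90.03 = 0.7472 g

0.7472 g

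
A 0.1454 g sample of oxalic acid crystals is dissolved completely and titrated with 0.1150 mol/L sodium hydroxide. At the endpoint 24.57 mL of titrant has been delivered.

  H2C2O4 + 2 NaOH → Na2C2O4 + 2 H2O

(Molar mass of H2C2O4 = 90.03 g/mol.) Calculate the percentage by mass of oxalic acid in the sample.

87.48 %

n(NaOH) = 0.02457 L × 0.1150 mol/L = 2.826 × 10^-3 mol
From the 1:2 ratio, n(H2C2O4) = 1/2 × 2.826 × 10^-3 = 1.413 × 10^-3 mol
mass of H2C2O4 = 1.413 × 10^-3 × 90.03 g/mol = 0.1272 g
% H2C2O4 = 0.1272 / 0.1454 × 100 = 87.48 %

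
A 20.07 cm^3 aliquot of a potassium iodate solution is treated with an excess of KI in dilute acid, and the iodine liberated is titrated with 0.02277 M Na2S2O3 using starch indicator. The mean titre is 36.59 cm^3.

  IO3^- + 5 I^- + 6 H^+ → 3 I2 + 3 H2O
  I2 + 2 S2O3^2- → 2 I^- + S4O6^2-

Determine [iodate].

n(S2O3^2-) = 0.03659 × 0.02277 = 8.332 × 10^-4 mol
n(I2) = n(S2O3^2-)/2 = 4.166 × 10^-4 mol
From the 1:3 ratio, n(IO3^-) in the aliquot = 1/3 × 4.166 × 10^-4 = 1.389 × 10^-4 mol
[IO3^-] = 1.389 × 10^-4 / 0.02007 = 0.006919 mol/L

0.006919 M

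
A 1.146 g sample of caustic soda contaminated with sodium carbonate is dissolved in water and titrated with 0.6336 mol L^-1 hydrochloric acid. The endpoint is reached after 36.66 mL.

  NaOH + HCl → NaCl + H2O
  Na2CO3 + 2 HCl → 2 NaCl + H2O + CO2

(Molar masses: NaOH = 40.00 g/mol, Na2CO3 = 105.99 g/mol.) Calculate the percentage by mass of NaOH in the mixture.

22.82 %

n(HCl) = 0.03666 × 0.6336 = 0.02323 mol
Let x = n(NaOH), y = n(Na2CO3).
Titrant: 1x + 2y = 0.02323;  mass: 40.00x + 105.99y = 1.146
Solving, x = 6.538 × 10^-3 mol, y = 8.345 × 10^-3 mol
mass of NaOH = 6.538 × 10^-3 × 40.00 = 0.2615 g
% NaOH = 0.2615 / 1.146 × 100 = 22.82 %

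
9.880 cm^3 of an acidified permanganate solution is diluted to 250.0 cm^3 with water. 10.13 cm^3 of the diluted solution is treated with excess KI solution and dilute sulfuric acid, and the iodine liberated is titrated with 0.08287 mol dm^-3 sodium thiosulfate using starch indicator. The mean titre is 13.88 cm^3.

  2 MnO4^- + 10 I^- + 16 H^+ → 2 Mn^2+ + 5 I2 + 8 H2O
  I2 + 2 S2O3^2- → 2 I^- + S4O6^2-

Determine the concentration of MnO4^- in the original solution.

0.5746 mol/L

n(S2O3^2-) = 0.01388 × 0.08287 = 1.150 × 10^-3 mol
n(I2) = n(S2O3^2-)/2 = 5.751 × 10^-4 mol
From the 2:5 ratio, n(MnO4^-) in the aliquot = 2/5 × 5.751 × 10^-4 = 2.300 × 10^-4 mol
[MnO4^-]_dilute = 2.300 × 10^-4 / 0.01013 = 0.02271 mol/L
[MnO4^-]_original = 0.02271 × 250.0/9.880 = 0.5746 mol/L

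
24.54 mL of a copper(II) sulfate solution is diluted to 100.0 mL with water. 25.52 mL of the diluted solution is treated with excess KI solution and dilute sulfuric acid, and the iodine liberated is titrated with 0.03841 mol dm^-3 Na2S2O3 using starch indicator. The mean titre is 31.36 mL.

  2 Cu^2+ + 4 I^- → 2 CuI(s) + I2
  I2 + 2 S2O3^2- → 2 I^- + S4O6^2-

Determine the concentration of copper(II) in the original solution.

0.1923 mol/L

n(S2O3^2-) = 0.03136 × 0.03841 = 1.205 × 10^-3 mol
n(I2) = n(S2O3^2-)/2 = 6.023 × 10^-4 mol
From the 2:1 ratio, n(Cu2+) in the aliquot = 2/1 × 6.023 × 10^-4 = 1.205 × 10^-3 mol
[Cu2+]_dilute = 1.205 × 10^-3 / 0.02552 = 0.04720 mol/L
[Cu2+]_original = 0.04720 × 100.0/24.54 = 0.1923 mol/L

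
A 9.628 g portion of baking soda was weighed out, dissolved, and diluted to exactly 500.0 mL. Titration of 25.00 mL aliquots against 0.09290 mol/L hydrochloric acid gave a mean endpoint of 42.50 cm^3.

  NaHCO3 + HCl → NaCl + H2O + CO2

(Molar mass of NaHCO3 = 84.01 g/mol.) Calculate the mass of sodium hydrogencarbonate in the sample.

6.634 g

n(HCl) per titration = 0.04250 × 0.09290 = 3.948 × 10^-3 mol
n(NaHCO3) in each aliquot = 3.948 × 10^-3 mol (1:1 ratio)
n(NaHCO3) in the whole flask = 3.948 × 10^-3 × 500.0/25.00 = 0.07896 mol
mass of NaHCO3 = 0.07896 × 84.01 = 6.634 g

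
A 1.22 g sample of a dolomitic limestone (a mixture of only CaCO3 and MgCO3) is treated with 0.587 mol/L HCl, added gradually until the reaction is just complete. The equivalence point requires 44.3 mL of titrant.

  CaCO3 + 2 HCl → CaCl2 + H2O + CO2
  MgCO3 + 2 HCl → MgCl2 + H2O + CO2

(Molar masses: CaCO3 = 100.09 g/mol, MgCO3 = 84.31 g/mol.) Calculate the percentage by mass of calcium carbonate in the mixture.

64.4 %

n(HCl) = 0.0443 × 0.587 = 0.0260 mol
Let x = n(CaCO3), y = n(MgCO3).
Titrant: 2x + 2y = 0.0260;  mass: 100.09x + 84.31y = 1.22
Solving, x = 7.85 × 10^-3 mol, y = 5.16 × 10^-3 mol
mass of CaCO3 = 7.85 × 10^-3 × 100.09 = 0.785 g
% CaCO3 = 0.785 / 1.22 × 100 = 64.4 %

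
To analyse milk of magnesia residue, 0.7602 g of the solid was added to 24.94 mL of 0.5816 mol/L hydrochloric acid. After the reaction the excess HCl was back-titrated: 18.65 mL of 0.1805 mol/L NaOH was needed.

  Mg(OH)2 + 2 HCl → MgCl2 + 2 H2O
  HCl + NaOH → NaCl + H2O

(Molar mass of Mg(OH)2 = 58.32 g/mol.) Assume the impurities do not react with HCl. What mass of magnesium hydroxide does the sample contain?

0.3248 g

n(HCl) added = 0.02494 × 0.5816 = 0.01451 mol
n(NaOH) used in back-titration = 0.01865 × 0.1805 = 3.366 × 10^-3 mol
n(HCl) left over = 3.366 × 10^-3 mol (1:1 ratio)
n(HCl) consumed by analyte = 0.01451 − 3.366 × 10^-3 = 0.01114 mol
From the 1:2 ratio, n(Mg(OH)2) = 1/2 × 0.01114 = 5.569 × 10^-3 mol
mass of Mg(OH)2 = 5.569 × 10^-3 × 58.32 = 0.3248 g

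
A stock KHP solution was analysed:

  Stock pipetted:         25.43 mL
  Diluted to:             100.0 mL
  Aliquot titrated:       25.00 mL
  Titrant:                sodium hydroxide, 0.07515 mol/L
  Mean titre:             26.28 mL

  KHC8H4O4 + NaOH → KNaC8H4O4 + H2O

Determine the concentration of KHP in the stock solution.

n(NaOH) = 0.02628 × 0.07515 = 1.975 × 10^-3 mol
n(KHC8H4O4) in the aliquot = 1.975 × 10^-3 mol (1:1 ratio)
[KHC8H4O4]_dilute = 1.975 × 10^-3 / 0.02500 = 0.07900 mol/L
Dilution factor = 100.0 / 25.43 = 3.932
[KHC8H4O4]_stock = 0.07900 × 3.932 = 0.3106 mol/L

0.3106 mol/L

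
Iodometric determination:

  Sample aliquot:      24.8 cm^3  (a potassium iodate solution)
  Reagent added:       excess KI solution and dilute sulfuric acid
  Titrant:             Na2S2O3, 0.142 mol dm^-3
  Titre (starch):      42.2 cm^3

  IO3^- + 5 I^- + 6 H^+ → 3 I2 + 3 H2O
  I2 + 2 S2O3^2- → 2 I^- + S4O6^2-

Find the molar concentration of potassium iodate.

n(S2O3^2-) = 0.0422 × 0.142 = 5.99 × 10^-3 mol
n(I2) = n(S2O3^2-)/2 = 3.00 × 10^-3 mol
From the 1:3 ratio, n(IO3^-) in the aliquot = 1/3 × 3.00 × 10^-3 = 9.99 × 10^-4 mol
[IO3^-] = 9.99 × 10^-4 / 0.0248 = 0.0403 mol/L

0.0403 mol/L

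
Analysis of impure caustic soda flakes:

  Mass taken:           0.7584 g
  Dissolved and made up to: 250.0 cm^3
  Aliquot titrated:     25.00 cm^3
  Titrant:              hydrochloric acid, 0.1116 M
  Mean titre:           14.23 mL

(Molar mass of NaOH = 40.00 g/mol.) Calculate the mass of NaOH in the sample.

0.6352 g

NaOH + HCl → NaCl + H2O
n(HCl) per titration = 0.01423 × 0.1116 = 1.588 × 10^-3 mol
n(NaOH) in each aliquot = 1.588 × 10^-3 mol (1:1 ratio)
n(NaOH) in the whole flask = 1.588 × 10^-3 × 250.0/25.00 = 0.01588 mol
mass of NaOH = 0.01588 × 40.00 = 0.6352 g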